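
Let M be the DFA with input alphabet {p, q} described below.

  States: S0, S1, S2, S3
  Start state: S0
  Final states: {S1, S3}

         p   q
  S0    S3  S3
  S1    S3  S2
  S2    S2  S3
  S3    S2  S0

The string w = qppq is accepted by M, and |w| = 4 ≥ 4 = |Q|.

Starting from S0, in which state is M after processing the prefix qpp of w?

Run of M on the first 3 characters of w = q p p:
  step 0: S0  (start)
  step 1: S3  (read q: S0→S3)
  step 2: S2  (read p: S3→S2)
  step 3: S2  (read p: S2→S2)

After reading 3 characters, M is in state S2.

S2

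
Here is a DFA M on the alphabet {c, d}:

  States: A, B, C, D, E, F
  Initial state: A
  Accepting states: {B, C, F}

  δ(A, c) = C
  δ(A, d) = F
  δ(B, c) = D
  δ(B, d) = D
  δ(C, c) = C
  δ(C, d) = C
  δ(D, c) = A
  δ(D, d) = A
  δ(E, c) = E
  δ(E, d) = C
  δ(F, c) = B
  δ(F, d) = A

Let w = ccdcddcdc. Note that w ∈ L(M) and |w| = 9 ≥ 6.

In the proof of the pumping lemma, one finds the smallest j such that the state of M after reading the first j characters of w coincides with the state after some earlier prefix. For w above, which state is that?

C

Run of M on w = c c d c d d c d c:
  step 0: A  (start)
  step 1: C  (read c: A→C)
  step 2: C  (read c: C→C)   ← first repeat (C seen earlier)
  step 3: C  (read d: C→C)
  step 4: C  (read c: C→C)
  step 5: C  (read d: C→C)
  step 6: C  (read d: C→C)
  step 7: C  (read c: C→C)
  step 8: C  (read d: C→C)
  step 9: C  (read c: C→C)

The earliest repeat is at step j = 2: M is in C, which it already visited at step i = 1.
Pumping length from the standard proof: p = 6 (the number of states). The repeated state found above gives |xy| = j ≤ 6 and |y| = j − i ≥ 1.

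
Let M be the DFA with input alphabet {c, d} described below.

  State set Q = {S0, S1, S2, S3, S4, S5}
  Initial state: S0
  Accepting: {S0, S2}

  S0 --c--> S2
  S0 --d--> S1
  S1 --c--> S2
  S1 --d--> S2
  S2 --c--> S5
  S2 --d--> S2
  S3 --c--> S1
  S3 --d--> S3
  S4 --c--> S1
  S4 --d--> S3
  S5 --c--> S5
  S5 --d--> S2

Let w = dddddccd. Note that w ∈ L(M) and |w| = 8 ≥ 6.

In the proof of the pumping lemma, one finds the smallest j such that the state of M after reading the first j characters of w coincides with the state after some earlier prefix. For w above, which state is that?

Run of M on w = d d d d d c c d:
  step 0: S0  (start)
  step 1: S1  (read d: S0→S1)
  step 2: S2  (read d: S1→S2)
  step 3: S2  (read d: S2→S2)   ← first repeat (S2 seen earlier)
  step 4: S2  (read d: S2→S2)
  step 5: S2  (read d: S2→S2)
  step 6: S5  (read c: S2→S5)
  step 7: S5  (read c: S5→S5)
  step 8: S2  (read d: S5→S2)

The earliest repeat is at step j = 3: M is in S2, which it already visited at step i = 2.
The DFA has 6 states, so the proof of the pumping lemma guarantees a repeated state among the first 6+1 visited; the segment between the two visits is the pumpable y.

S2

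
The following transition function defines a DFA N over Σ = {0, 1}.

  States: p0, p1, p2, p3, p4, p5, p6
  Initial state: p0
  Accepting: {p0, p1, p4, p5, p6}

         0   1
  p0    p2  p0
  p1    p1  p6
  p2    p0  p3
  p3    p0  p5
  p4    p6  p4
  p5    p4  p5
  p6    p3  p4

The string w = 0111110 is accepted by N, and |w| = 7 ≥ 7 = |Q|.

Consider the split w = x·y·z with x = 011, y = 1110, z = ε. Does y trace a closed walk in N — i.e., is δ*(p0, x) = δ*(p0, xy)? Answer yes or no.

Run of N on the first 7 characters of w = 0 1 1 1 1 1 0:
  step 0: p0  (start)
  step 1: p2  (read 0: p0→p2)
  step 2: p3  (read 1: p2→p3)
  step 3: p5  (read 1: p3→p5)
  step 4: p5  (read 1: p5→p5)
  step 5: p5  (read 1: p5→p5)
  step 6: p5  (read 1: p5→p5)
  step 7: p4  (read 0: p5→p4)

After x (step 3): p5. After xy (step 7): p4.
They differ (p5 ≠ p4), so y is not a cycle from the state after x; this split is not the one the pumping-lemma construction produces, and pumping y need not keep the string in L(N).

no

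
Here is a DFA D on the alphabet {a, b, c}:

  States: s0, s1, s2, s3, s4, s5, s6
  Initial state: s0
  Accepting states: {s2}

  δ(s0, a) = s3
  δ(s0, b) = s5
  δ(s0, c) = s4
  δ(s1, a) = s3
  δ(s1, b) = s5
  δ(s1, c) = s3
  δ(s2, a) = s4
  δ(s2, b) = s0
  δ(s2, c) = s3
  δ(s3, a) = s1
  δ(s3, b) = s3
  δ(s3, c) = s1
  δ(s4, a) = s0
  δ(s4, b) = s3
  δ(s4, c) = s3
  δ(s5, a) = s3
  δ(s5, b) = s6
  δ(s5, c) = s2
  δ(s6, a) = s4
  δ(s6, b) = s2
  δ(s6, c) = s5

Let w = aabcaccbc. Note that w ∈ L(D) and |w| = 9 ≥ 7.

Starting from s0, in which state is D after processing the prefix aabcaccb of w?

Run of D on the first 8 characters of w = a a b c a c c b:
  step 0: s0  (start)
  step 1: s3  (read a: s0→s3)
  step 2: s1  (read a: s3→s1)
  step 3: s5  (read b: s1→s5)
  step 4: s2  (read c: s5→s2)
  step 5: s4  (read a: s2→s4)
  step 6: s3  (read c: s4→s3)
  step 7: s1  (read c: s3→s1)
  step 8: s5  (read b: s1→s5)

After reading 8 characters, D is in state s5.
(This kind of state-tracing is the core of the pumping-lemma construction: with 7 states, pigeonhole forces a repeat within the first 7 steps.)

s5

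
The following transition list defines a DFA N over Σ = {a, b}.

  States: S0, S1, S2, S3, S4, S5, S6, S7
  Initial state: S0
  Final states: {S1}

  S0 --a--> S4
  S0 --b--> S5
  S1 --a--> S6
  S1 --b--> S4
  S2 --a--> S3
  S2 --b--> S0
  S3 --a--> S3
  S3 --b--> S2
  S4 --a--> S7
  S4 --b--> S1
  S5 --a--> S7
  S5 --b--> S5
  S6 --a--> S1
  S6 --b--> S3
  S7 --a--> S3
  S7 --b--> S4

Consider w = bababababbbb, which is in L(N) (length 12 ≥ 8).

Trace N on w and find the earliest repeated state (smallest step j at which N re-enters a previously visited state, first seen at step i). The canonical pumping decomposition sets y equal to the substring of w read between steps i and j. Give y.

State sequence: S0 -b-> S5 -a-> S7 -b-> S4 -a-> S7 -b-> S4 -a-> S7 -b-> S4 -a-> S7 -b-> S4 -b-> S1 -b-> S4 -b-> S1
First repeat at step 4: S7 was already visited.

So i = 2, j = 4, giving x = w[0:2] = ba, y = w[2:4] = ba, z = w[4:12] = bababbbb.
Check: |xy| = 4 ≤ 8 and |y| = 2 ≥ 1. Reading y takes N from S7 back to S7, so every xyⁱz is accepted.
The DFA has 8 states, so the proof of the pumping lemma guarantees a repeated state among the first 8+1 visited; the segment between the two visits is the pumpable y.

ba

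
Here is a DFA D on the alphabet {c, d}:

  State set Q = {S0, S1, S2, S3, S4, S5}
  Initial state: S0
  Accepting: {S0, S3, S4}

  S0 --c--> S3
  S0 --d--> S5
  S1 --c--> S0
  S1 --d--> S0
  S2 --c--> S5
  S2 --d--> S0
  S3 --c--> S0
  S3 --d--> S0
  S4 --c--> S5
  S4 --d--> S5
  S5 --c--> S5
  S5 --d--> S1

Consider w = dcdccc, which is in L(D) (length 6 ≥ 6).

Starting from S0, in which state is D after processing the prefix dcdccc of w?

S0

Run of D on the first 6 characters of w = d c d c c c:
  step 0: S0  (start)
  step 1: S5  (read d: S0→S5)
  step 2: S5  (read c: S5→S5)
  step 3: S1  (read d: S5→S1)
  step 4: S0  (read c: S1→S0)
  step 5: S3  (read c: S0→S3)
  step 6: S0  (read c: S3→S0)

After reading 6 characters, D is in state S0.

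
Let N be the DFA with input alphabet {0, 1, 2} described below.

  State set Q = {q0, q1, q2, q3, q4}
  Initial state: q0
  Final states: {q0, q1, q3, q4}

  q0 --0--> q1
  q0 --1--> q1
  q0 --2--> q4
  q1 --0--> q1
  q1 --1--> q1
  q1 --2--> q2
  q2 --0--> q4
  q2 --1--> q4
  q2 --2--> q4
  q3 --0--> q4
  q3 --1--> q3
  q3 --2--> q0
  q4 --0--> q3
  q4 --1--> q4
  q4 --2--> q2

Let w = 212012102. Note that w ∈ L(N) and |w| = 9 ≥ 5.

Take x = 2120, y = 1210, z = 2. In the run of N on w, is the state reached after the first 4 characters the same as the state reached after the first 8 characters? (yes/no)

no

Run of N on the first 8 characters of w = 2 1 2 0 1 2 1 0:
  step 0: q0  (start)
  step 1: q4  (read 2: q0→q4)
  step 2: q4  (read 1: q4→q4)
  step 3: q2  (read 2: q4→q2)
  step 4: q4  (read 0: q2→q4)
  step 5: q4  (read 1: q4→q4)
  step 6: q2  (read 2: q4→q2)
  step 7: q4  (read 1: q2→q4)
  step 8: q3  (read 0: q4→q3)

After x (step 4): q4. After xy (step 8): q3.
They differ (q4 ≠ q3), so y is not a cycle from the state after x; this split is not the one the pumping-lemma construction produces, and pumping y need not keep the string in L(N).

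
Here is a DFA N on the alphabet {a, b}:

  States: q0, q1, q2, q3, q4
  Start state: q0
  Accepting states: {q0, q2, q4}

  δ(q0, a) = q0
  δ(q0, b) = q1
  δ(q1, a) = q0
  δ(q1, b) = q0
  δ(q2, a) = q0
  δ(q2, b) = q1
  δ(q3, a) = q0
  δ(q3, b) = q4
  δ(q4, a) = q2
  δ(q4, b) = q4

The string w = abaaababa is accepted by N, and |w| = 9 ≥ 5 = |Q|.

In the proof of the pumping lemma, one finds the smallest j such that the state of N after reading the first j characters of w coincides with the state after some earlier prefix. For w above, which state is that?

State sequence: q0 -a-> q0 -b-> q1 -a-> q0 -a-> q0 -a-> q0 -b-> q1 -a-> q0 -b-> q1 -a-> q0
First repeat at step 1: q0 was already visited.

The earliest repeat is at step j = 1: N is in q0, which it already visited at step i = 0.
With |Q| = 5, pigeonhole forces a state repeat no later than step 5; the substring read between the first and second visits to that state can be pumped.

q0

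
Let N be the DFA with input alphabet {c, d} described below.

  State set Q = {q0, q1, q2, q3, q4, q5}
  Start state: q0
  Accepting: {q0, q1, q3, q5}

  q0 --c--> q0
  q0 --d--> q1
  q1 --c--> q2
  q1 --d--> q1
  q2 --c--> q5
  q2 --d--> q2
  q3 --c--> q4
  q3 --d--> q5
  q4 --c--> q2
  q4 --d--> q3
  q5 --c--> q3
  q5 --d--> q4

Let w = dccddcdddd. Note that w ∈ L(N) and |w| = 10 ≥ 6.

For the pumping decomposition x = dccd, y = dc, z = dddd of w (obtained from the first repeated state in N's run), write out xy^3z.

dccddcdcdcdddd

xy^3z = dccd·dc·dc·dc·dddd = dccddcdcdcdddd.
Reading y = dc takes N from q4 back to q4, so after x·y·y·y the machine is still in q4, and z then leads to the accepting state q3. Hence dccddcdcdcdddd ∈ L(N).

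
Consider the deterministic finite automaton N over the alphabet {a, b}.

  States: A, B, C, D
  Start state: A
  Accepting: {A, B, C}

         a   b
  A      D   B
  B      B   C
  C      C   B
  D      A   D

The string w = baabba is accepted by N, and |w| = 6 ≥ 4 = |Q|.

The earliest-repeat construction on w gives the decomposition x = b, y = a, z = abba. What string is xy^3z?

xy^3z = b·a·a·a·abba = baaaabba.
Reading y = a takes N from B back to B, so after x·y·y·y the machine is still in B, and z then leads to the accepting state B. Hence baaaabba ∈ L(N).

baaaabba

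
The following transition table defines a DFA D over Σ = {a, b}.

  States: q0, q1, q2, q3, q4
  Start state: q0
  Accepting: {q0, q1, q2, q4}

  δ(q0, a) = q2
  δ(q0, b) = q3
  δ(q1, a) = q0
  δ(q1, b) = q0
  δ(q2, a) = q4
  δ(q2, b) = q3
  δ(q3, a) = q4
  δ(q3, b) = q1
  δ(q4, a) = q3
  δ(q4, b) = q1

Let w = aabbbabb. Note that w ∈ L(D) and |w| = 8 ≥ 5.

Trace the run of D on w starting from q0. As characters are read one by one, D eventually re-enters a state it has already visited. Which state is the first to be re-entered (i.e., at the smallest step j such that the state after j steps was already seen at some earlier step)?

q0

Run of D on w = a a b b b a b b:
  step 0: q0  (start)
  step 1: q2  (read a: q0→q2)
  step 2: q4  (read a: q2→q4)
  step 3: q1  (read b: q4→q1)
  step 4: q0  (read b: q1→q0)   ← first repeat (q0 seen earlier)
  step 5: q3  (read b: q0→q3)
  step 6: q4  (read a: q3→q4)
  step 7: q1  (read b: q4→q1)
  step 8: q0  (read b: q1→q0)

The earliest repeat is at step j = 4: D is in q0, which it already visited at step i = 0.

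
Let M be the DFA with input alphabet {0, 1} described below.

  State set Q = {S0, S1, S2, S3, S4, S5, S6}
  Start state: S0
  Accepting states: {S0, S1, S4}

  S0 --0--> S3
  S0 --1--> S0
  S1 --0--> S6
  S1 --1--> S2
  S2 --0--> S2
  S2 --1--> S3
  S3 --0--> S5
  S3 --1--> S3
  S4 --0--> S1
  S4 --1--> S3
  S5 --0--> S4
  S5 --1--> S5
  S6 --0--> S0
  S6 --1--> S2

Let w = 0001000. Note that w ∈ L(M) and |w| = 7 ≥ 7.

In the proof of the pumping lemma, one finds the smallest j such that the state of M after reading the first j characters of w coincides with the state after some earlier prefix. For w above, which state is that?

S3

State sequence: S0 -0-> S3 -0-> S5 -0-> S4 -1-> S3 -0-> S5 -0-> S4 -0-> S1
First repeat at step 4: S3 was already visited.

The earliest repeat is at step j = 4: M is in S3, which it already visited at step i = 1.
Since M has 7 states, any run of length ≥ 7 visits 7+1 states, so by pigeonhole some state repeats within the first 7 steps — that repeat gives the pumpable loop.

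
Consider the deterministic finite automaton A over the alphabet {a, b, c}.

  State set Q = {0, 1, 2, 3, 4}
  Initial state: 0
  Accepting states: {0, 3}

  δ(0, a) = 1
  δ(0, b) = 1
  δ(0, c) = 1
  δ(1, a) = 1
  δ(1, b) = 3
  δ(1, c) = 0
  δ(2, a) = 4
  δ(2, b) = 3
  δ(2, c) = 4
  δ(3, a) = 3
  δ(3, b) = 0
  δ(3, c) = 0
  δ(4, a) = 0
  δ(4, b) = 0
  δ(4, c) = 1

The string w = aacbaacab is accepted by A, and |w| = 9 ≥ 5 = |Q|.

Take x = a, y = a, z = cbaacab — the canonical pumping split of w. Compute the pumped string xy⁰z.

xy⁰z = xz = a·cbaacab = acbaacab.
Reading y = a takes A from 1 back to 1, so after x the machine is still in 1, and z then leads to the accepting state 3. Hence acbaacab ∈ L(A).

acbaacab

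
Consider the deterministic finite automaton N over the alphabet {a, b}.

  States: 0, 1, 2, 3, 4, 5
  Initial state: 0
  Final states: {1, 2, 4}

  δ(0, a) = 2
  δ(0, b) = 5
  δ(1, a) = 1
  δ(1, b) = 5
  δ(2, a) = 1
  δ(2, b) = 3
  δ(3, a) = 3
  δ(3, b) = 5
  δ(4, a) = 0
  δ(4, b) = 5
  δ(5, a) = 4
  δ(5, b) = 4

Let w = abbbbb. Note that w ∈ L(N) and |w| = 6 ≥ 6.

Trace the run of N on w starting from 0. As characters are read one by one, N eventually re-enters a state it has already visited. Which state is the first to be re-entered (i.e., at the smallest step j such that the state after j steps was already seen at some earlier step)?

5

Run of N on w = a b b b b b:
  step 0: 0  (start)
  step 1: 2  (read a: 0→2)
  step 2: 3  (read b: 2→3)
  step 3: 5  (read b: 3→5)
  step 4: 4  (read b: 5→4)
  step 5: 5  (read b: 4→5)   ← first repeat (5 seen earlier)
  step 6: 4  (read b: 5→4)

The earliest repeat is at step j = 5: N is in 5, which it already visited at step i = 3.
Since N has 6 states, any run of length ≥ 6 visits 6+1 states, so by pigeonhole some state repeats within the first 6 steps — that repeat gives the pumpable loop.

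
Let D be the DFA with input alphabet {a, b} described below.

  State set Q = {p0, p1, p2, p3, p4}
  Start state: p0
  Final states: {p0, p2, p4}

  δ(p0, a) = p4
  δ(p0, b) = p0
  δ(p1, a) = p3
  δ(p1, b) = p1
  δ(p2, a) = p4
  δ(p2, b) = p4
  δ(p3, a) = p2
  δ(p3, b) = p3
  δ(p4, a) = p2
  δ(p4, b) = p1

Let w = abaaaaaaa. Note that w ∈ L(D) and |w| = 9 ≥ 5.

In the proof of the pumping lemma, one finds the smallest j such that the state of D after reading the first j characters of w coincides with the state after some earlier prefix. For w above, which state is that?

Run of D on w = a b a a a a a a a:
  step 0: p0  (start)
  step 1: p4  (read a: p0→p4)
  step 2: p1  (read b: p4→p1)
  step 3: p3  (read a: p1→p3)
  step 4: p2  (read a: p3→p2)
  step 5: p4  (read a: p2→p4)   ← first repeat (p4 seen earlier)
  step 6: p2  (read a: p4→p2)
  step 7: p4  (read a: p2→p4)
  step 8: p2  (read a: p4→p2)
  step 9: p4  (read a: p2→p4)

The earliest repeat is at step j = 5: D is in p4, which it already visited at step i = 1.
With |Q| = 5, pigeonhole forces a state repeat no later than step 5; the substring read between the first and second visits to that state can be pumped.

p4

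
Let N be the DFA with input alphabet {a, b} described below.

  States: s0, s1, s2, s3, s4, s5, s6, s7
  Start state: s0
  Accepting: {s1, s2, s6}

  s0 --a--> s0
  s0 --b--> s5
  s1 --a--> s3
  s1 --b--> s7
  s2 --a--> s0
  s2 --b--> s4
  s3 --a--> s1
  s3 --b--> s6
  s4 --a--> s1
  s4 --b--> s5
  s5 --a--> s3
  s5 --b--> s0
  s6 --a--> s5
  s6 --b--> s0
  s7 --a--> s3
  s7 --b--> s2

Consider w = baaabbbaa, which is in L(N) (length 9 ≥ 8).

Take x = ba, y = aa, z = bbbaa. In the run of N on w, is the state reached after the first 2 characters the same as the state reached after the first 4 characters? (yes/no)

State sequence: s0 -b-> s5 -a-> s3 -a-> s1 -a-> s3

After x (step 2): s3. After xy (step 4): s3.
They match, so y = aa drives N around a cycle from s3 back to itself; pumping y any number of times keeps N in s3 before reading z, and xyⁱz ∈ L(N) for every i ≥ 0.

yes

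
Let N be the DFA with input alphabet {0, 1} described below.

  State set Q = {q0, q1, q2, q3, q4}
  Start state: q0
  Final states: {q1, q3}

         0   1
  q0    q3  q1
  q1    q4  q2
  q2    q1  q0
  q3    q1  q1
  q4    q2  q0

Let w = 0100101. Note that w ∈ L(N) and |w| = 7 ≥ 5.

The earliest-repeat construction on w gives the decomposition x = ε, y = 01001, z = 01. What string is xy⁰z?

01

xy⁰z = xz = ε·01 = 01.
Reading y = 01001 takes N from q0 back to q0, so after x the machine is still in q0, and z then leads to the accepting state q1. Hence 01 ∈ L(N).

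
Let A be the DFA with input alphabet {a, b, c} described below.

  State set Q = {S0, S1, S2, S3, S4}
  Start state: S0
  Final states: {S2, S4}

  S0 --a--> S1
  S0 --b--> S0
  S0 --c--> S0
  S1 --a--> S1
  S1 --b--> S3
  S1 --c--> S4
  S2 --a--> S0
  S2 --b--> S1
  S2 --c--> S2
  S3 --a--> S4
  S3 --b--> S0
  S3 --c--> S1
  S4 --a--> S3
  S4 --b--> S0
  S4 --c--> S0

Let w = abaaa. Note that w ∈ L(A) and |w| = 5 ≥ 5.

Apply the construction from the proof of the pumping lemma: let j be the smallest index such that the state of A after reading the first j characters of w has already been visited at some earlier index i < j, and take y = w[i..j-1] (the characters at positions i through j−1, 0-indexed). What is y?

State sequence: S0 -a-> S1 -b-> S3 -a-> S4 -a-> S3 -a-> S4
First repeat at step 4: S3 was already visited.

So i = 2, j = 4, giving x = w[0:2] = ab, y = w[2:4] = aa, z = w[4:5] = a.
Check: |xy| = 4 ≤ 5 and |y| = 2 ≥ 1. Reading y takes A from S3 back to S3, so every xyⁱz is accepted.

aa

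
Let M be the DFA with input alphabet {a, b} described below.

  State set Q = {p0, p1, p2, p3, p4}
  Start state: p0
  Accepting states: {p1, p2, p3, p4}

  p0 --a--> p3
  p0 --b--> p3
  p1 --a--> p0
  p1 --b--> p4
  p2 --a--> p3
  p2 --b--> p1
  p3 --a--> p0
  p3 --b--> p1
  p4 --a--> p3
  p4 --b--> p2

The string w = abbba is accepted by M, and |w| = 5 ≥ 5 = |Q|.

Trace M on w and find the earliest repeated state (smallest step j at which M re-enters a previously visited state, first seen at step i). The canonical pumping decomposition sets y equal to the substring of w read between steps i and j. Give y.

bbba

Run of M on w = a b b b a:
  step 0: p0  (start)
  step 1: p3  (read a: p0→p3)
  step 2: p1  (read b: p3→p1)
  step 3: p4  (read b: p1→p4)
  step 4: p2  (read b: p4→p2)
  step 5: p3  (read a: p2→p3)   ← first repeat (p3 seen earlier)

So i = 1, j = 5, giving x = w[0:1] = a, y = w[1:5] = bbba, z = w[5:5] = ε.
Check: |xy| = 5 ≤ 5 and |y| = 4 ≥ 1. Reading y takes M from p3 back to p3, so every xyⁱz is accepted.
Since M has 5 states, any run of length ≥ 5 visits 5+1 states, so by pigeonhole some state repeats within the first 5 steps — that repeat gives the pumpable loop.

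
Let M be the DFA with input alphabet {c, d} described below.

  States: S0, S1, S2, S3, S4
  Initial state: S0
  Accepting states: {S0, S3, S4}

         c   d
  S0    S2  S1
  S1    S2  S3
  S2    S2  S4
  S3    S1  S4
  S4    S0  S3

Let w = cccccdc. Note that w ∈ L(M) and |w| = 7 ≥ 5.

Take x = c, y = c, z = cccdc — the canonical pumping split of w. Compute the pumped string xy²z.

ccccccdc

xy^2z = c·c·c·cccdc = ccccccdc.
Reading y = c takes M from S2 back to S2, so after x·y·y the machine is still in S2, and z then leads to the accepting state S0. Hence ccccccdc ∈ L(M).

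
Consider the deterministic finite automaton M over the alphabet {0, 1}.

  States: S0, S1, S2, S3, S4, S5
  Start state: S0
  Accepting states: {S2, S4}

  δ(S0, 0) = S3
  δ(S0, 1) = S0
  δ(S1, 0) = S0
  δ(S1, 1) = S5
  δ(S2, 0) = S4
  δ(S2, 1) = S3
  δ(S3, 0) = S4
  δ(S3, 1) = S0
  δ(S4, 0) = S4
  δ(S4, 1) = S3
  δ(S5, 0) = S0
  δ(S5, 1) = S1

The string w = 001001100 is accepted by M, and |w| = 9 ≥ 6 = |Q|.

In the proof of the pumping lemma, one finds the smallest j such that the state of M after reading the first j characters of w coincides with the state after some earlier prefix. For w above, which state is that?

S3

Run of M on w = 0 0 1 0 0 1 1 0 0:
  step 0: S0  (start)
  step 1: S3  (read 0: S0→S3)
  step 2: S4  (read 0: S3→S4)
  step 3: S3  (read 1: S4→S3)   ← first repeat (S3 seen earlier)
  step 4: S4  (read 0: S3→S4)
  step 5: S4  (read 0: S4→S4)
  step 6: S3  (read 1: S4→S3)
  step 7: S0  (read 1: S3→S0)
  step 8: S3  (read 0: S0→S3)
  step 9: S4  (read 0: S3→S4)

The earliest repeat is at step j = 3: M is in S3, which it already visited at step i = 1.
Since M has 6 states, any run of length ≥ 6 visits 6+1 states, so by pigeonhole some state repeats within the first 6 steps — that repeat gives the pumpable loop.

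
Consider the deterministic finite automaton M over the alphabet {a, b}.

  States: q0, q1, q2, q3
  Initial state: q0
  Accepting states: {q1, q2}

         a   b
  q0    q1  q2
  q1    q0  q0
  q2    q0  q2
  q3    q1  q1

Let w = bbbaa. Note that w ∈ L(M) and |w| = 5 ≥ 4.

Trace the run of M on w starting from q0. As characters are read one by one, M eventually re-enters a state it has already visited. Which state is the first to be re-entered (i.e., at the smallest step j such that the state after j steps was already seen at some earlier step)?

Run of M on w = b b b a a:
  step 0: q0  (start)
  step 1: q2  (read b: q0→q2)
  step 2: q2  (read b: q2→q2)   ← first repeat (q2 seen earlier)
  step 3: q2  (read b: q2→q2)
  step 4: q0  (read a: q2→q0)
  step 5: q1  (read a: q0→q1)

The earliest repeat is at step j = 2: M is in q2, which it already visited at step i = 1.
Since M has 4 states, any run of length ≥ 4 visits 4+1 states, so by pigeonhole some state repeats within the first 4 steps — that repeat gives the pumpable loop.

q2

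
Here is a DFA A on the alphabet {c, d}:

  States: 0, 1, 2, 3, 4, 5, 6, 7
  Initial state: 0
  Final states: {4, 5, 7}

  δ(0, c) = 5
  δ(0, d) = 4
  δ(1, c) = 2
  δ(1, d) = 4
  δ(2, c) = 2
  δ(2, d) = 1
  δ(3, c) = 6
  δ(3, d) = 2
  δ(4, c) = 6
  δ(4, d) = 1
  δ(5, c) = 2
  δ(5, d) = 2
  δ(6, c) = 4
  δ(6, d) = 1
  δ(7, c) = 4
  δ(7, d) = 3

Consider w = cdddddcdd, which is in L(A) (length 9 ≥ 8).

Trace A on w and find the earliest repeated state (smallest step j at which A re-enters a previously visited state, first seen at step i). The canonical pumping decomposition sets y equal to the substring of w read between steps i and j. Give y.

State sequence: 0 -c-> 5 -d-> 2 -d-> 1 -d-> 4 -d-> 1 -d-> 4 -c-> 6 -d-> 1 -d-> 4
First repeat at step 5: 1 was already visited.

So i = 3, j = 5, giving x = w[0:3] = cdd, y = w[3:5] = dd, z = w[5:9] = dcdd.
Check: |xy| = 5 ≤ 8 and |y| = 2 ≥ 1. Reading y takes A from 1 back to 1, so every xyⁱz is accepted.
Since A has 8 states, any run of length ≥ 8 visits 8+1 states, so by pigeonhole some state repeats within the first 8 steps — that repeat gives the pumpable loop.

dd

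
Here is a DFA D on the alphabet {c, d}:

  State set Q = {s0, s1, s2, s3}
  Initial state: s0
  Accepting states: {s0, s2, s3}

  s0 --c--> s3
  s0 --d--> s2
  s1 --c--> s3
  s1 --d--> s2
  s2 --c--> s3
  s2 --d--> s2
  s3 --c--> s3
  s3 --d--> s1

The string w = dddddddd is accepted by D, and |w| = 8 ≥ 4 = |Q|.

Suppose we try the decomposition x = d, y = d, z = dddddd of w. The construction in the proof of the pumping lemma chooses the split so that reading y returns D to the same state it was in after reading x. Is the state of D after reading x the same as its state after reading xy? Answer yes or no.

yes

State sequence: s0 -d-> s2 -d-> s2

After x (step 1): s2. After xy (step 2): s2.
They match, so y = d drives D around a cycle from s2 back to itself; pumping y any number of times keeps D in s2 before reading z, and xyⁱz ∈ L(D) for every i ≥ 0.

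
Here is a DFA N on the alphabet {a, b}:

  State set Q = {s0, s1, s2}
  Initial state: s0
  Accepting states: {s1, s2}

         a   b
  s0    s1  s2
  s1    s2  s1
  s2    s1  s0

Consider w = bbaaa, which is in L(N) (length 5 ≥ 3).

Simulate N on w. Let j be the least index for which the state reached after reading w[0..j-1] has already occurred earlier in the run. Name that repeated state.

Run of N on w = b b a a a:
  step 0: s0  (start)
  step 1: s2  (read b: s0→s2)
  step 2: s0  (read b: s2→s0)   ← first repeat (s0 seen earlier)
  step 3: s1  (read a: s0→s1)
  step 4: s2  (read a: s1→s2)
  step 5: s1  (read a: s2→s1)

The earliest repeat is at step j = 2: N is in s0, which it already visited at step i = 0.
Pumping length from the standard proof: p = 3 (the number of states). The repeated state found above gives |xy| = j ≤ 3 and |y| = j − i ≥ 1.

s0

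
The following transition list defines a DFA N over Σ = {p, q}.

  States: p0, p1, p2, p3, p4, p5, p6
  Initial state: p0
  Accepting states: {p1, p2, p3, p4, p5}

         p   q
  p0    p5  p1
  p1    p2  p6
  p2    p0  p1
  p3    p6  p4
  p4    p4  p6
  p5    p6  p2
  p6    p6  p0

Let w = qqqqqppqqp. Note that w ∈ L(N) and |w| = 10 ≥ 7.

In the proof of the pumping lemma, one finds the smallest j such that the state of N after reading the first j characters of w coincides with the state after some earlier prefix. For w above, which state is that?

p0

State sequence: p0 -q-> p1 -q-> p6 -q-> p0 -q-> p1 -q-> p6 -p-> p6 -p-> p6 -q-> p0 -q-> p1 -p-> p2
First repeat at step 3: p0 was already visited.

The earliest repeat is at step j = 3: N is in p0, which it already visited at step i = 0.
Pumping length from the standard proof: p = 7 (the number of states). The repeated state found above gives |xy| = j ≤ 7 and |y| = j − i ≥ 1.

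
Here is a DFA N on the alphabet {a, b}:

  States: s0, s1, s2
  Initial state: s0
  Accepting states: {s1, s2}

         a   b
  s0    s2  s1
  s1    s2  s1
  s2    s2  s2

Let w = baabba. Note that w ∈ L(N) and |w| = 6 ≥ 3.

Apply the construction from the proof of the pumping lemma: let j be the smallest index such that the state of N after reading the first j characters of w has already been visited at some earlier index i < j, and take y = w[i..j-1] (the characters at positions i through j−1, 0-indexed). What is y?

State sequence: s0 -b-> s1 -a-> s2 -a-> s2 -b-> s2 -b-> s2 -a-> s2
First repeat at step 3: s2 was already visited.

So i = 2, j = 3, giving x = w[0:2] = ba, y = w[2:3] = a, z = w[3:6] = bba.
Check: |xy| = 3 ≤ 3 and |y| = 1 ≥ 1. Reading y takes N from s2 back to s2, so every xyⁱz is accepted.

a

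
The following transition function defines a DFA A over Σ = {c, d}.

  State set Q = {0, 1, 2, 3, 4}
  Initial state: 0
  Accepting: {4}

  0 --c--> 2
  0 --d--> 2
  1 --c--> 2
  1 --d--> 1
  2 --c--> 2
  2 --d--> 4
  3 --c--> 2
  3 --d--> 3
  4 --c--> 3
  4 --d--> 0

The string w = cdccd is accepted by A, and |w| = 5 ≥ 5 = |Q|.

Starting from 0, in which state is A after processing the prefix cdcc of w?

2

State sequence: 0 -c-> 2 -d-> 4 -c-> 3 -c-> 2

After reading 4 characters, A is in state 2.
(This kind of state-tracing is the core of the pumping-lemma construction: with 5 states, pigeonhole forces a repeat within the first 5 steps.)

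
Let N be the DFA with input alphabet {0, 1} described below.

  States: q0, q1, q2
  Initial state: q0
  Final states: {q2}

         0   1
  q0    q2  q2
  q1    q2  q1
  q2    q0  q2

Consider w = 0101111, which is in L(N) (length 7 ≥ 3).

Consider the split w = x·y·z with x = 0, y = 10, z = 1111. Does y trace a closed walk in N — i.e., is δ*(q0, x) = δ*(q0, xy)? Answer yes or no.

Run of N on the first 3 characters of w = 0 1 0:
  step 0: q0  (start)
  step 1: q2  (read 0: q0→q2)
  step 2: q2  (read 1: q2→q2)
  step 3: q0  (read 0: q2→q0)

After x (step 1): q2. After xy (step 3): q0.
They differ (q2 ≠ q0), so y is not a cycle from the state after x; this split is not the one the pumping-lemma construction produces, and pumping y need not keep the string in L(N).

no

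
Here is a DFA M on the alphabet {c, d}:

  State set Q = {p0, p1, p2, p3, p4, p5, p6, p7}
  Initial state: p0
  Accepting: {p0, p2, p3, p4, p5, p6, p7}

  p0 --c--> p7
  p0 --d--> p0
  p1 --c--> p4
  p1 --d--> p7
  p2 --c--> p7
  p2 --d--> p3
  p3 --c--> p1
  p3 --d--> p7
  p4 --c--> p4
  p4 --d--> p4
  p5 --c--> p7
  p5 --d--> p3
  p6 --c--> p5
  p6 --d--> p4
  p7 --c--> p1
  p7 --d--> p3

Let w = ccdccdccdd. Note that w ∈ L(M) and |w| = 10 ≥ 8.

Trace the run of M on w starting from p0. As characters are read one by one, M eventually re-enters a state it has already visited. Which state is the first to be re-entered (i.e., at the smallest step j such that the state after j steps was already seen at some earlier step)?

State sequence: p0 -c-> p7 -c-> p1 -d-> p7 -c-> p1 -c-> p4 -d-> p4 -c-> p4 -c-> p4 -d-> p4 -d-> p4
First repeat at step 3: p7 was already visited.

The earliest repeat is at step j = 3: M is in p7, which it already visited at step i = 1.
The DFA has 8 states, so the proof of the pumping lemma guarantees a repeated state among the first 8+1 visited; the segment between the two visits is the pumpable y.

p7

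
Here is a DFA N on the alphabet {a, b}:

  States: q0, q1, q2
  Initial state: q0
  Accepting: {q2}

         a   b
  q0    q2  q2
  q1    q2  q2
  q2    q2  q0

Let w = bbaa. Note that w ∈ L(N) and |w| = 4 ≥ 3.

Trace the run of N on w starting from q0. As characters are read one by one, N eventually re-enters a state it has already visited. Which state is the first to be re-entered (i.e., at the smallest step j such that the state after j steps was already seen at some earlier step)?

q0

State sequence: q0 -b-> q2 -b-> q0 -a-> q2 -a-> q2
First repeat at step 2: q0 was already visited.

The earliest repeat is at step j = 2: N is in q0, which it already visited at step i = 0.
Pumping length from the standard proof: p = 3 (the number of states). The repeated state found above gives |xy| = j ≤ 3 and |y| = j − i ≥ 1.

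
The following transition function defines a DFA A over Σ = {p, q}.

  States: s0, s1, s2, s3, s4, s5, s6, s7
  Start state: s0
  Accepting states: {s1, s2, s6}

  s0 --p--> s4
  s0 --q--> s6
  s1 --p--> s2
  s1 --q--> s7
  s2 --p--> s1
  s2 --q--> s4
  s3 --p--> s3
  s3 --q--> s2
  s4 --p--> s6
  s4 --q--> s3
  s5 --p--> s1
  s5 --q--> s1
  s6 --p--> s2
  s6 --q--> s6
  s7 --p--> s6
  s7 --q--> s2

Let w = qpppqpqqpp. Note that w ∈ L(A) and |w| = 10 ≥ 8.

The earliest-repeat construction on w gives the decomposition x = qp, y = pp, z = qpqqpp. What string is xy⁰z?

xy⁰z = xz = qp·qpqqpp = qpqpqqpp.
Reading y = pp takes A from s2 back to s2, so after x the machine is still in s2, and z then leads to the accepting state s1. Hence qpqpqqpp ∈ L(A).

qpqpqqpp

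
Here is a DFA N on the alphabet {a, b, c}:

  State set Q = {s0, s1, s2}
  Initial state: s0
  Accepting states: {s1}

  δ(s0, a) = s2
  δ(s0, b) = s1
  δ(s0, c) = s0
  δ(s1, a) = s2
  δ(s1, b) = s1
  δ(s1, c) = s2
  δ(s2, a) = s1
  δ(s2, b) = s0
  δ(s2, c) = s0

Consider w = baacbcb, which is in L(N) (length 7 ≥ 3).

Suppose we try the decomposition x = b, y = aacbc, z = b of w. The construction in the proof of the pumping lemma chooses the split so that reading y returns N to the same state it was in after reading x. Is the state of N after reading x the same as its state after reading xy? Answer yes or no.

no

State sequence: s0 -b-> s1 -a-> s2 -a-> s1 -c-> s2 -b-> s0 -c-> s0

After x (step 1): s1. After xy (step 6): s0.
They differ (s1 ≠ s0), so y is not a cycle from the state after x; this split is not the one the pumping-lemma construction produces, and pumping y need not keep the string in L(N).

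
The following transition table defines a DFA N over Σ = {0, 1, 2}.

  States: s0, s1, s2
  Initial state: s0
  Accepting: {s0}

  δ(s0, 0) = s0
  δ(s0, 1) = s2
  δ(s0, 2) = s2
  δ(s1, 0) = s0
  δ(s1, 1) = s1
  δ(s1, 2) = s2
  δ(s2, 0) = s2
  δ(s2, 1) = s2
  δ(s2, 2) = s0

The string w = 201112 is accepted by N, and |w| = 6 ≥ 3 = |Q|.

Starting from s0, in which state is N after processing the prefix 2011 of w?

s2

State sequence: s0 -2-> s2 -0-> s2 -1-> s2 -1-> s2

After reading 4 characters, N is in state s2.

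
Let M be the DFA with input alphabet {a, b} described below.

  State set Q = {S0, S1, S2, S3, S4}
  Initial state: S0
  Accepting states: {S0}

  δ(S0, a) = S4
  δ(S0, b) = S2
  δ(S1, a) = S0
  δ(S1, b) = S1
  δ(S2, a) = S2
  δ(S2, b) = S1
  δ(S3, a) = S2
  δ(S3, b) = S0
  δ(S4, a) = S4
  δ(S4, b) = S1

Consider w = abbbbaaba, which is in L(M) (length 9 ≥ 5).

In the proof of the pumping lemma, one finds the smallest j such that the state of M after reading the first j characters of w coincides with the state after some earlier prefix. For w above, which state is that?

S1

Run of M on w = a b b b b a a b a:
  step 0: S0  (start)
  step 1: S4  (read a: S0→S4)
  step 2: S1  (read b: S4→S1)
  step 3: S1  (read b: S1→S1)   ← first repeat (S1 seen earlier)
  step 4: S1  (read b: S1→S1)
  step 5: S1  (read b: S1→S1)
  step 6: S0  (read a: S1→S0)
  step 7: S4  (read a: S0→S4)
  step 8: S1  (read b: S4→S1)
  step 9: S0  (read a: S1→S0)

The earliest repeat is at step j = 3: M is in S1, which it already visited at step i = 2.
Pumping length from the standard proof: p = 5 (the number of states). The repeated state found above gives |xy| = j ≤ 5 and |y| = j − i ≥ 1.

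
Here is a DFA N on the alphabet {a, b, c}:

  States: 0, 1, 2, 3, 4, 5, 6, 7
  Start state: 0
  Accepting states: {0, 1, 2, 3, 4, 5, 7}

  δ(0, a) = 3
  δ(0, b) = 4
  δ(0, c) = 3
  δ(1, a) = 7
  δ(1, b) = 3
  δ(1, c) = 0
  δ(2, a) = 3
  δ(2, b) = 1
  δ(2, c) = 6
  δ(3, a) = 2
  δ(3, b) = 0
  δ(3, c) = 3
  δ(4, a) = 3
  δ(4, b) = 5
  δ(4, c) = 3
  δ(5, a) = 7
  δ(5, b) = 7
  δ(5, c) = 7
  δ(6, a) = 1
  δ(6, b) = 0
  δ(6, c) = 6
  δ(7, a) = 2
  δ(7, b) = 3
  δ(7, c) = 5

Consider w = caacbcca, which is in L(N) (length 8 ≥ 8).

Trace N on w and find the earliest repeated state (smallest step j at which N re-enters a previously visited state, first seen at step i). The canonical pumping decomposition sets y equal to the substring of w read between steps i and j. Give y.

aa

Run of N on w = c a a c b c c a:
  step 0: 0  (start)
  step 1: 3  (read c: 0→3)
  step 2: 2  (read a: 3→2)
  step 3: 3  (read a: 2→3)   ← first repeat (3 seen earlier)
  step 4: 3  (read c: 3→3)
  step 5: 0  (read b: 3→0)
  step 6: 3  (read c: 0→3)
  step 7: 3  (read c: 3→3)
  step 8: 2  (read a: 3→2)

So i = 1, j = 3, giving x = w[0:1] = c, y = w[1:3] = aa, z = w[3:8] = cbcca.
Check: |xy| = 3 ≤ 8 and |y| = 2 ≥ 1. Reading y takes N from 3 back to 3, so every xyⁱz is accepted.
Since N has 8 states, any run of length ≥ 8 visits 8+1 states, so by pigeonhole some state repeats within the first 8 steps — that repeat gives the pumpable loop.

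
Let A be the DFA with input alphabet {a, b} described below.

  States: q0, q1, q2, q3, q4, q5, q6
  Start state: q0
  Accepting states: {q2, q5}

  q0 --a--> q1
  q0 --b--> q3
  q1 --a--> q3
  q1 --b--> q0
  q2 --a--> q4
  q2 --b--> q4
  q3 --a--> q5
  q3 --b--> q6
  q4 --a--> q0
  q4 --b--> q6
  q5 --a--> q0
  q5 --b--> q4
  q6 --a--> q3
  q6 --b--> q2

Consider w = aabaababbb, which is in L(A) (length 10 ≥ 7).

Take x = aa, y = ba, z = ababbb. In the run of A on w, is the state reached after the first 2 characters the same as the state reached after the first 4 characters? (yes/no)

State sequence: q0 -a-> q1 -a-> q3 -b-> q6 -a-> q3

After x (step 2): q3. After xy (step 4): q3.
They match, so y = ba drives A around a cycle from q3 back to itself; pumping y any number of times keeps A in q3 before reading z, and xyⁱz ∈ L(A) for every i ≥ 0.

yes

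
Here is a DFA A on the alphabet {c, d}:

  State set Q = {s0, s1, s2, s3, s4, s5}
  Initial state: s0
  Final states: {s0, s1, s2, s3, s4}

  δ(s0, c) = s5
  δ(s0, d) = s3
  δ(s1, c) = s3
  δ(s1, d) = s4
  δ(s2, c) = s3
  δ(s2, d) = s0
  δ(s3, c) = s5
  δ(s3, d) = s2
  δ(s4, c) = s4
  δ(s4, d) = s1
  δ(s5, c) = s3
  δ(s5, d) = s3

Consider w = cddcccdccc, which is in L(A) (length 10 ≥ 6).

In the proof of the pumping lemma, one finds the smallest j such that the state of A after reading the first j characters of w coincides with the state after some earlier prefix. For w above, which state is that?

State sequence: s0 -c-> s5 -d-> s3 -d-> s2 -c-> s3 -c-> s5 -c-> s3 -d-> s2 -c-> s3 -c-> s5 -c-> s3
First repeat at step 4: s3 was already visited.

The earliest repeat is at step j = 4: A is in s3, which it already visited at step i = 2.
With |Q| = 6, pigeonhole forces a state repeat no later than step 6; the substring read between the first and second visits to that state can be pumped.

s3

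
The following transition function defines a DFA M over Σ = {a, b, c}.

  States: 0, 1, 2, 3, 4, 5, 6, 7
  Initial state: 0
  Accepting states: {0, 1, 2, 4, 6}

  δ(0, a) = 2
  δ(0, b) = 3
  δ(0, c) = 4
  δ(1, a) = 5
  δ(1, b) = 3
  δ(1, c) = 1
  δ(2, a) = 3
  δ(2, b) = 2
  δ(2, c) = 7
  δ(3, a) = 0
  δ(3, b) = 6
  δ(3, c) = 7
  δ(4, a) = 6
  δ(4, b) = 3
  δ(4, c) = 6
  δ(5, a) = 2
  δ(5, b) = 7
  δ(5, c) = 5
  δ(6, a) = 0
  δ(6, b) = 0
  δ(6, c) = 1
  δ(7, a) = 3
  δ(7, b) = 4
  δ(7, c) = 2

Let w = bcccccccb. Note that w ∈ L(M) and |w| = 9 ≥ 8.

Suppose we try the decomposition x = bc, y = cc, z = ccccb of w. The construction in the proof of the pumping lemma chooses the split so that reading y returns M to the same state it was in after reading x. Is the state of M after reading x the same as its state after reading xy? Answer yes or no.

yes

Run of M on the first 4 characters of w = b c c c:
  step 0: 0  (start)
  step 1: 3  (read b: 0→3)
  step 2: 7  (read c: 3→7)
  step 3: 2  (read c: 7→2)
  step 4: 7  (read c: 2→7)

After x (step 2): 7. After xy (step 4): 7.
They match, so y = cc drives M around a cycle from 7 back to itself; pumping y any number of times keeps M in 7 before reading z, and xyⁱz ∈ L(M) for every i ≥ 0.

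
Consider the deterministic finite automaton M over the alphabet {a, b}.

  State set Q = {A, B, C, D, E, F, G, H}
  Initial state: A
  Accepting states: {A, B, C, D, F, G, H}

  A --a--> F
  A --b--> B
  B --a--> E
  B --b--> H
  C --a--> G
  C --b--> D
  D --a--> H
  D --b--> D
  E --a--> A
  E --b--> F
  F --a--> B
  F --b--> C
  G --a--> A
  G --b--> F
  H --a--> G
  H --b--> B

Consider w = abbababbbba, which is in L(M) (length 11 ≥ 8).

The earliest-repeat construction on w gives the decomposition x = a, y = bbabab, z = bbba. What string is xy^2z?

abbababbbababbbba

xy^2z = a·bbabab·bbabab·bbba = abbababbbababbbba.
Reading y = bbabab takes M from F back to F, so after x·y·y the machine is still in F, and z then leads to the accepting state H. Hence abbababbbababbbba ∈ L(M).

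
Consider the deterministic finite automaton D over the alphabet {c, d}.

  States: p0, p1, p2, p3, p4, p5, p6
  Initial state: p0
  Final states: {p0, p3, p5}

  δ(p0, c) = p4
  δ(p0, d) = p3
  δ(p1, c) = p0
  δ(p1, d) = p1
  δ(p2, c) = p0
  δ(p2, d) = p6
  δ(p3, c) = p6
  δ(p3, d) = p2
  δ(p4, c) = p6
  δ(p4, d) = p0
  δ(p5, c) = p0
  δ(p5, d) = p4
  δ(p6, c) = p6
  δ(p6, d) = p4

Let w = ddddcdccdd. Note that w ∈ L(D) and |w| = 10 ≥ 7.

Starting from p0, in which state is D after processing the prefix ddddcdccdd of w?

p0

Run of D on the first 10 characters of w = d d d d c d c c d d:
  step 0: p0  (start)
  step 1: p3  (read d: p0→p3)
  step 2: p2  (read d: p3→p2)
  step 3: p6  (read d: p2→p6)
  step 4: p4  (read d: p6→p4)
  step 5: p6  (read c: p4→p6)
  step 6: p4  (read d: p6→p4)
  step 7: p6  (read c: p4→p6)
  step 8: p6  (read c: p6→p6)
  step 9: p4  (read d: p6→p4)
  step 10: p0  (read d: p4→p0)

After reading 10 characters, D is in state p0.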